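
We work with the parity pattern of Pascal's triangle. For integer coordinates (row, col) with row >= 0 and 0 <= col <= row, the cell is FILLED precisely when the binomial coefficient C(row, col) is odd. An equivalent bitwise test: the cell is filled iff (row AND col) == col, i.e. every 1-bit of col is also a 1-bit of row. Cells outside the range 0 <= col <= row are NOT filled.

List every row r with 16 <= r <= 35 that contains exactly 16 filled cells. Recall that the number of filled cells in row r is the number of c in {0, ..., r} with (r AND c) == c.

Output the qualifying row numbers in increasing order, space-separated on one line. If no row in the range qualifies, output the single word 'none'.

Answer: 23 27 29 30

Derivation:
Row r has 2^popcount(r) filled cells, so we need popcount(r) = log2(16) = 4.
Scan r = 16..35 and keep those with exactly 4 one-bits:
r=16=10000 popcount=1 -> skip
r=17=10001 popcount=2 -> skip
r=18=10010 popcount=2 -> skip
r=19=10011 popcount=3 -> skip
r=20=10100 popcount=2 -> skip
r=21=10101 popcount=3 -> skip
r=22=10110 popcount=3 -> skip
r=23=10111 popcount=4 -> KEEP
r=24=11000 popcount=2 -> skip
r=25=11001 popcount=3 -> skip
r=26=11010 popcount=3 -> skip
r=27=11011 popcount=4 -> KEEP
r=28=11100 popcount=3 -> skip
r=29=11101 popcount=4 -> KEEP
r=30=11110 popcount=4 -> KEEP
r=31=11111 popcount=5 -> skip
r=32=100000 popcount=1 -> skip
r=33=100001 popcount=2 -> skip
r=34=100010 popcount=2 -> skip
r=35=100011 popcount=3 -> skip
Kept rows: 23 27 29 30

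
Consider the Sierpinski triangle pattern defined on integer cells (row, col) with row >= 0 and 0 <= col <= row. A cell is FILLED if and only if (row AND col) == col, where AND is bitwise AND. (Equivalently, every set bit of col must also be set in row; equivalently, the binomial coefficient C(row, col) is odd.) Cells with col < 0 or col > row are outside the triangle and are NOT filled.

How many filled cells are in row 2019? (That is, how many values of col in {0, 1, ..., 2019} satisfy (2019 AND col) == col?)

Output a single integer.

Answer: 256

Derivation:
2019 in binary = 11111100011
popcount(2019) = number of 1-bits in 11111100011 = 8
A col c satisfies (2019 AND c) == c iff every set bit of c is also set in 2019; each of the 8 set bits of 2019 can independently be on or off in c.
count = 2^8 = 256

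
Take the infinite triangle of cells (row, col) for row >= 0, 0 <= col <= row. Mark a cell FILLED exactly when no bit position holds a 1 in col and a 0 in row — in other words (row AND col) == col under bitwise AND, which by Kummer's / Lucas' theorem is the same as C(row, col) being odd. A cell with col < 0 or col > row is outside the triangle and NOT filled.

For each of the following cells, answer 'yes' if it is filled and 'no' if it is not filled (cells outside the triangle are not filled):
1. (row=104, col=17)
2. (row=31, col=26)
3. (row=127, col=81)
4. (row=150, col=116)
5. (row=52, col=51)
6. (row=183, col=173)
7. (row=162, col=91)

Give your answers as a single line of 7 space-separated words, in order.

Answer: no yes yes no no no no

Derivation:
(104,17): row=0b1101000, col=0b10001, row AND col = 0b0 = 0; 0 != 17 -> empty
(31,26): row=0b11111, col=0b11010, row AND col = 0b11010 = 26; 26 == 26 -> filled
(127,81): row=0b1111111, col=0b1010001, row AND col = 0b1010001 = 81; 81 == 81 -> filled
(150,116): row=0b10010110, col=0b1110100, row AND col = 0b10100 = 20; 20 != 116 -> empty
(52,51): row=0b110100, col=0b110011, row AND col = 0b110000 = 48; 48 != 51 -> empty
(183,173): row=0b10110111, col=0b10101101, row AND col = 0b10100101 = 165; 165 != 173 -> empty
(162,91): row=0b10100010, col=0b1011011, row AND col = 0b10 = 2; 2 != 91 -> empty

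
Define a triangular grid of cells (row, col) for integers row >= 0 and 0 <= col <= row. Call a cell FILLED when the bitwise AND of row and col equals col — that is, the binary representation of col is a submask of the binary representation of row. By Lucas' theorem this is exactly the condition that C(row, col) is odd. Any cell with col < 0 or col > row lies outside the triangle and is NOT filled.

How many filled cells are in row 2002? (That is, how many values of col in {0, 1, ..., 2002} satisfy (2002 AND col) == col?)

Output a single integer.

Answer: 128

Derivation:
2002 in binary = 11111010010
popcount(2002) = number of 1-bits in 11111010010 = 7
A col c satisfies (2002 AND c) == c iff every set bit of c is also set in 2002; each of the 7 set bits of 2002 can independently be on or off in c.
count = 2^7 = 128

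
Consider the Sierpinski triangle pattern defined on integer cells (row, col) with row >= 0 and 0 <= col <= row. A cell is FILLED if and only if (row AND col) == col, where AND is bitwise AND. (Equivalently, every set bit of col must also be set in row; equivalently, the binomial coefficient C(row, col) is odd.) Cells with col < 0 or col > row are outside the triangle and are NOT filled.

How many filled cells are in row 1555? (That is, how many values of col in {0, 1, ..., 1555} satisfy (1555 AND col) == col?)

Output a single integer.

Answer: 32

Derivation:
1555 in binary = 11000010011
popcount(1555) = number of 1-bits in 11000010011 = 5
A col c satisfies (1555 AND c) == c iff every set bit of c is also set in 1555; each of the 5 set bits of 1555 can independently be on or off in c.
count = 2^5 = 32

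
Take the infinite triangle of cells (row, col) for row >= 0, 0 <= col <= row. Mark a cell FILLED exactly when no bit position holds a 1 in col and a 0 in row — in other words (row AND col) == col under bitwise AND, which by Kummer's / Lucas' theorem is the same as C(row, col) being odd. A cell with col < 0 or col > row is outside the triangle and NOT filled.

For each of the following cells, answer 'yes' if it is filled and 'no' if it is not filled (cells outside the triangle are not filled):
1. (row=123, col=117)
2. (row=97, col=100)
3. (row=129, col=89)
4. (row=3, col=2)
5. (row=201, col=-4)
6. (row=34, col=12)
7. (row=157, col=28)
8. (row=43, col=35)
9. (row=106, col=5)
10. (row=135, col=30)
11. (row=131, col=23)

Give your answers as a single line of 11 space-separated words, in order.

Answer: no no no yes no no yes yes no no no

Derivation:
(123,117): row=0b1111011, col=0b1110101, row AND col = 0b1110001 = 113; 113 != 117 -> empty
(97,100): col outside [0, 97] -> not filled
(129,89): row=0b10000001, col=0b1011001, row AND col = 0b1 = 1; 1 != 89 -> empty
(3,2): row=0b11, col=0b10, row AND col = 0b10 = 2; 2 == 2 -> filled
(201,-4): col outside [0, 201] -> not filled
(34,12): row=0b100010, col=0b1100, row AND col = 0b0 = 0; 0 != 12 -> empty
(157,28): row=0b10011101, col=0b11100, row AND col = 0b11100 = 28; 28 == 28 -> filled
(43,35): row=0b101011, col=0b100011, row AND col = 0b100011 = 35; 35 == 35 -> filled
(106,5): row=0b1101010, col=0b101, row AND col = 0b0 = 0; 0 != 5 -> empty
(135,30): row=0b10000111, col=0b11110, row AND col = 0b110 = 6; 6 != 30 -> empty
(131,23): row=0b10000011, col=0b10111, row AND col = 0b11 = 3; 3 != 23 -> empty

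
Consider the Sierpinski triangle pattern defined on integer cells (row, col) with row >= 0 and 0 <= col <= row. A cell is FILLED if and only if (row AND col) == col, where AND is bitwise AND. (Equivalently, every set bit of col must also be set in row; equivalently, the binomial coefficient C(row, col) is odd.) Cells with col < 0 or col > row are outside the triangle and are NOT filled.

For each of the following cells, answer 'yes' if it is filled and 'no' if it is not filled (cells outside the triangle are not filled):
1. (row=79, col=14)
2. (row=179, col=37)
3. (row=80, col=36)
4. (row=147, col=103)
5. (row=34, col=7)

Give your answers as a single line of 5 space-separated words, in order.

(79,14): row=0b1001111, col=0b1110, row AND col = 0b1110 = 14; 14 == 14 -> filled
(179,37): row=0b10110011, col=0b100101, row AND col = 0b100001 = 33; 33 != 37 -> empty
(80,36): row=0b1010000, col=0b100100, row AND col = 0b0 = 0; 0 != 36 -> empty
(147,103): row=0b10010011, col=0b1100111, row AND col = 0b11 = 3; 3 != 103 -> empty
(34,7): row=0b100010, col=0b111, row AND col = 0b10 = 2; 2 != 7 -> empty

Answer: yes no no no no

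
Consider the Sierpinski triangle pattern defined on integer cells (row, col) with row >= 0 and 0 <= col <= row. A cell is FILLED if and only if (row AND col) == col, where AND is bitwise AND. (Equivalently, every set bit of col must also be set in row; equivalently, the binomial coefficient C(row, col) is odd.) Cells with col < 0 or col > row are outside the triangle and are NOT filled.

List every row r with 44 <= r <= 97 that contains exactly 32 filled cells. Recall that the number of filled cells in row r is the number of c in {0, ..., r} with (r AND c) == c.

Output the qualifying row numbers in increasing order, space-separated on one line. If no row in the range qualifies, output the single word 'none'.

Answer: 47 55 59 61 62 79 87 91 93 94

Derivation:
Row r has 2^popcount(r) filled cells, so we need popcount(r) = log2(32) = 5.
Scan r = 44..97 and keep those with exactly 5 one-bits:
r=44=101100 popcount=3 -> skip
r=45=101101 popcount=4 -> skip
r=46=101110 popcount=4 -> skip
r=47=101111 popcount=5 -> KEEP
r=48=110000 popcount=2 -> skip
r=49=110001 popcount=3 -> skip
r=50=110010 popcount=3 -> skip
r=51=110011 popcount=4 -> skip
r=52=110100 popcount=3 -> skip
r=53=110101 popcount=4 -> skip
r=54=110110 popcount=4 -> skip
r=55=110111 popcount=5 -> KEEP
r=56=111000 popcount=3 -> skip
r=57=111001 popcount=4 -> skip
r=58=111010 popcount=4 -> skip
r=59=111011 popcount=5 -> KEEP
r=60=111100 popcount=4 -> skip
r=61=111101 popcount=5 -> KEEP
r=62=111110 popcount=5 -> KEEP
r=63=111111 popcount=6 -> skip
r=64=1000000 popcount=1 -> skip
r=65=1000001 popcount=2 -> skip
r=66=1000010 popcount=2 -> skip
r=67=1000011 popcount=3 -> skip
r=68=1000100 popcount=2 -> skip
r=69=1000101 popcount=3 -> skip
r=70=1000110 popcount=3 -> skip
r=71=1000111 popcount=4 -> skip
r=72=1001000 popcount=2 -> skip
r=73=1001001 popcount=3 -> skip
r=74=1001010 popcount=3 -> skip
r=75=1001011 popcount=4 -> skip
r=76=1001100 popcount=3 -> skip
r=77=1001101 popcount=4 -> skip
r=78=1001110 popcount=4 -> skip
r=79=1001111 popcount=5 -> KEEP
r=80=1010000 popcount=2 -> skip
r=81=1010001 popcount=3 -> skip
r=82=1010010 popcount=3 -> skip
r=83=1010011 popcount=4 -> skip
r=84=1010100 popcount=3 -> skip
r=85=1010101 popcount=4 -> skip
r=86=1010110 popcount=4 -> skip
r=87=1010111 popcount=5 -> KEEP
r=88=1011000 popcount=3 -> skip
r=89=1011001 popcount=4 -> skip
r=90=1011010 popcount=4 -> skip
r=91=1011011 popcount=5 -> KEEP
r=92=1011100 popcount=4 -> skip
r=93=1011101 popcount=5 -> KEEP
r=94=1011110 popcount=5 -> KEEP
r=95=1011111 popcount=6 -> skip
r=96=1100000 popcount=2 -> skip
r=97=1100001 popcount=3 -> skip
Kept rows: 47 55 59 61 62 79 87 91 93 94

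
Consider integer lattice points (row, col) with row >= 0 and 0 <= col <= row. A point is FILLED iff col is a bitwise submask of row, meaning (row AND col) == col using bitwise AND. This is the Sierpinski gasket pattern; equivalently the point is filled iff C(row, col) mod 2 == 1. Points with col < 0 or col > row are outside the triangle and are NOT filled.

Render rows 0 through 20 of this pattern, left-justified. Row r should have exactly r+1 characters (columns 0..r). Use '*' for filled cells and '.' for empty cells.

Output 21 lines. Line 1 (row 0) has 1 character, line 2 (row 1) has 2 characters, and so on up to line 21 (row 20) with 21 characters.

Answer: *
**
*.*
****
*...*
**..**
*.*.*.*
********
*.......*
**......**
*.*.....*.*
****....****
*...*...*...*
**..**..**..**
*.*.*.*.*.*.*.*
****************
*...............*
**..............**
*.*.............*.*
****............****
*...*...........*...*

Derivation:
r0=0: *
r1=1: **
r2=10: *.*
r3=11: ****
r4=100: *...*
r5=101: **..**
r6=110: *.*.*.*
r7=111: ********
r8=1000: *.......*
r9=1001: **......**
r10=1010: *.*.....*.*
r11=1011: ****....****
r12=1100: *...*...*...*
r13=1101: **..**..**..**
r14=1110: *.*.*.*.*.*.*.*
r15=1111: ****************
r16=10000: *...............*
r17=10001: **..............**
r18=10010: *.*.............*.*
r19=10011: ****............****
r20=10100: *...*...........*...*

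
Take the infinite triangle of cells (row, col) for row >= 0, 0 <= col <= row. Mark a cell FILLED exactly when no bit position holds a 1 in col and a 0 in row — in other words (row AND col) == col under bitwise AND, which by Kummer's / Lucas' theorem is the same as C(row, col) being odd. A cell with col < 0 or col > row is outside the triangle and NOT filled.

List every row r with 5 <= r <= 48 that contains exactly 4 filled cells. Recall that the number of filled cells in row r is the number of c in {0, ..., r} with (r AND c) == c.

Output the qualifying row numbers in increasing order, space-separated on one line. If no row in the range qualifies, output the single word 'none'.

Answer: 5 6 9 10 12 17 18 20 24 33 34 36 40 48

Derivation:
Row r has 2^popcount(r) filled cells, so we need popcount(r) = log2(4) = 2.
Scan r = 5..48 and keep those with exactly 2 one-bits:
r=5=101 popcount=2 -> KEEP
r=6=110 popcount=2 -> KEEP
r=7=111 popcount=3 -> skip
r=8=1000 popcount=1 -> skip
r=9=1001 popcount=2 -> KEEP
r=10=1010 popcount=2 -> KEEP
r=11=1011 popcount=3 -> skip
r=12=1100 popcount=2 -> KEEP
r=13=1101 popcount=3 -> skip
r=14=1110 popcount=3 -> skip
r=15=1111 popcount=4 -> skip
r=16=10000 popcount=1 -> skip
r=17=10001 popcount=2 -> KEEP
r=18=10010 popcount=2 -> KEEP
r=19=10011 popcount=3 -> skip
r=20=10100 popcount=2 -> KEEP
r=21=10101 popcount=3 -> skip
r=22=10110 popcount=3 -> skip
r=23=10111 popcount=4 -> skip
r=24=11000 popcount=2 -> KEEP
r=25=11001 popcount=3 -> skip
r=26=11010 popcount=3 -> skip
r=27=11011 popcount=4 -> skip
r=28=11100 popcount=3 -> skip
r=29=11101 popcount=4 -> skip
r=30=11110 popcount=4 -> skip
r=31=11111 popcount=5 -> skip
r=32=100000 popcount=1 -> skip
r=33=100001 popcount=2 -> KEEP
r=34=100010 popcount=2 -> KEEP
r=35=100011 popcount=3 -> skip
r=36=100100 popcount=2 -> KEEP
r=37=100101 popcount=3 -> skip
r=38=100110 popcount=3 -> skip
r=39=100111 popcount=4 -> skip
r=40=101000 popcount=2 -> KEEP
r=41=101001 popcount=3 -> skip
r=42=101010 popcount=3 -> skip
r=43=101011 popcount=4 -> skip
r=44=101100 popcount=3 -> skip
r=45=101101 popcount=4 -> skip
r=46=101110 popcount=4 -> skip
r=47=101111 popcount=5 -> skip
r=48=110000 popcount=2 -> KEEP
Kept rows: 5 6 9 10 12 17 18 20 24 33 34 36 40 48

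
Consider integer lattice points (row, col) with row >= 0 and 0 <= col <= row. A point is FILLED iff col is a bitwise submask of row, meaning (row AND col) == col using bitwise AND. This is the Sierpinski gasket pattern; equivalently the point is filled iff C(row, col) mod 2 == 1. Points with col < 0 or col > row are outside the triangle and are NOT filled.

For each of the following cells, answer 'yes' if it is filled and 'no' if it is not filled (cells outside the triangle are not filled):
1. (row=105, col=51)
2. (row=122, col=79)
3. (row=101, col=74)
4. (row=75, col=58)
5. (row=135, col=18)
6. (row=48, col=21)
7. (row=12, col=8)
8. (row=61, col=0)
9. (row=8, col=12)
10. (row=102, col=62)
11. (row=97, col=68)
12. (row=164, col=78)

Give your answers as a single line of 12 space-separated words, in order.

(105,51): row=0b1101001, col=0b110011, row AND col = 0b100001 = 33; 33 != 51 -> empty
(122,79): row=0b1111010, col=0b1001111, row AND col = 0b1001010 = 74; 74 != 79 -> empty
(101,74): row=0b1100101, col=0b1001010, row AND col = 0b1000000 = 64; 64 != 74 -> empty
(75,58): row=0b1001011, col=0b111010, row AND col = 0b1010 = 10; 10 != 58 -> empty
(135,18): row=0b10000111, col=0b10010, row AND col = 0b10 = 2; 2 != 18 -> empty
(48,21): row=0b110000, col=0b10101, row AND col = 0b10000 = 16; 16 != 21 -> empty
(12,8): row=0b1100, col=0b1000, row AND col = 0b1000 = 8; 8 == 8 -> filled
(61,0): row=0b111101, col=0b0, row AND col = 0b0 = 0; 0 == 0 -> filled
(8,12): col outside [0, 8] -> not filled
(102,62): row=0b1100110, col=0b111110, row AND col = 0b100110 = 38; 38 != 62 -> empty
(97,68): row=0b1100001, col=0b1000100, row AND col = 0b1000000 = 64; 64 != 68 -> empty
(164,78): row=0b10100100, col=0b1001110, row AND col = 0b100 = 4; 4 != 78 -> empty

Answer: no no no no no no yes yes no no no no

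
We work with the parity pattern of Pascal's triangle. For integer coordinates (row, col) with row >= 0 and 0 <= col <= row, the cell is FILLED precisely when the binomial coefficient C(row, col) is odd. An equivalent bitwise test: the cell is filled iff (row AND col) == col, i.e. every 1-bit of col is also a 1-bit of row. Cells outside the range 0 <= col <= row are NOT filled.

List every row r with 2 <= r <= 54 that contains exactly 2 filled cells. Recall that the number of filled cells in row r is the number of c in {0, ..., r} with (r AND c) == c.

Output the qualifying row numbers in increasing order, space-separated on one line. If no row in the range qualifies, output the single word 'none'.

Answer: 2 4 8 16 32

Derivation:
Row r has 2^popcount(r) filled cells, so we need popcount(r) = log2(2) = 1.
Scan r = 2..54 and keep those with exactly 1 one-bits:
r=2=10 popcount=1 -> KEEP
r=3=11 popcount=2 -> skip
r=4=100 popcount=1 -> KEEP
r=5=101 popcount=2 -> skip
r=6=110 popcount=2 -> skip
r=7=111 popcount=3 -> skip
r=8=1000 popcount=1 -> KEEP
r=9=1001 popcount=2 -> skip
r=10=1010 popcount=2 -> skip
r=11=1011 popcount=3 -> skip
r=12=1100 popcount=2 -> skip
r=13=1101 popcount=3 -> skip
r=14=1110 popcount=3 -> skip
r=15=1111 popcount=4 -> skip
r=16=10000 popcount=1 -> KEEP
r=17=10001 popcount=2 -> skip
r=18=10010 popcount=2 -> skip
r=19=10011 popcount=3 -> skip
r=20=10100 popcount=2 -> skip
r=21=10101 popcount=3 -> skip
r=22=10110 popcount=3 -> skip
r=23=10111 popcount=4 -> skip
r=24=11000 popcount=2 -> skip
r=25=11001 popcount=3 -> skip
r=26=11010 popcount=3 -> skip
r=27=11011 popcount=4 -> skip
r=28=11100 popcount=3 -> skip
r=29=11101 popcount=4 -> skip
r=30=11110 popcount=4 -> skip
r=31=11111 popcount=5 -> skip
r=32=100000 popcount=1 -> KEEP
r=33=100001 popcount=2 -> skip
r=34=100010 popcount=2 -> skip
r=35=100011 popcount=3 -> skip
r=36=100100 popcount=2 -> skip
r=37=100101 popcount=3 -> skip
r=38=100110 popcount=3 -> skip
r=39=100111 popcount=4 -> skip
r=40=101000 popcount=2 -> skip
r=41=101001 popcount=3 -> skip
r=42=101010 popcount=3 -> skip
r=43=101011 popcount=4 -> skip
r=44=101100 popcount=3 -> skip
r=45=101101 popcount=4 -> skip
r=46=101110 popcount=4 -> skip
r=47=101111 popcount=5 -> skip
r=48=110000 popcount=2 -> skip
r=49=110001 popcount=3 -> skip
r=50=110010 popcount=3 -> skip
r=51=110011 popcount=4 -> skip
r=52=110100 popcount=3 -> skip
r=53=110101 popcount=4 -> skip
r=54=110110 popcount=4 -> skip
Kept rows: 2 4 8 16 32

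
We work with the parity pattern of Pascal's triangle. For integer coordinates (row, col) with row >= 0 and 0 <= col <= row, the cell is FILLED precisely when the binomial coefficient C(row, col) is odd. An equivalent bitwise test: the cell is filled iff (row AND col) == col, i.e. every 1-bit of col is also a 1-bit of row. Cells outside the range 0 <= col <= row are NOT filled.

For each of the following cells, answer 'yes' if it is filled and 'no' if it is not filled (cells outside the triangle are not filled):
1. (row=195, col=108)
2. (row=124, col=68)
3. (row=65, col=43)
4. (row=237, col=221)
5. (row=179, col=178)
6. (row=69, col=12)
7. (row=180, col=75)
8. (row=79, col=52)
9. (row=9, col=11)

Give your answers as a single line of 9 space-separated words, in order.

Answer: no yes no no yes no no no no

Derivation:
(195,108): row=0b11000011, col=0b1101100, row AND col = 0b1000000 = 64; 64 != 108 -> empty
(124,68): row=0b1111100, col=0b1000100, row AND col = 0b1000100 = 68; 68 == 68 -> filled
(65,43): row=0b1000001, col=0b101011, row AND col = 0b1 = 1; 1 != 43 -> empty
(237,221): row=0b11101101, col=0b11011101, row AND col = 0b11001101 = 205; 205 != 221 -> empty
(179,178): row=0b10110011, col=0b10110010, row AND col = 0b10110010 = 178; 178 == 178 -> filled
(69,12): row=0b1000101, col=0b1100, row AND col = 0b100 = 4; 4 != 12 -> empty
(180,75): row=0b10110100, col=0b1001011, row AND col = 0b0 = 0; 0 != 75 -> empty
(79,52): row=0b1001111, col=0b110100, row AND col = 0b100 = 4; 4 != 52 -> empty
(9,11): col outside [0, 9] -> not filled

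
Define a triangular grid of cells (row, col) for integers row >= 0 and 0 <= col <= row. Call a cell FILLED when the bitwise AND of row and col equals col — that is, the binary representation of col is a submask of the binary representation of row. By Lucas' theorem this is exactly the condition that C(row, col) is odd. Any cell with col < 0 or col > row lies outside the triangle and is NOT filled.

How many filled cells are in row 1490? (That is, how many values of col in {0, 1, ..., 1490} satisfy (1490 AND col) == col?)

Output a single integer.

1490 in binary = 10111010010
popcount(1490) = number of 1-bits in 10111010010 = 6
A col c satisfies (1490 AND c) == c iff every set bit of c is also set in 1490; each of the 6 set bits of 1490 can independently be on or off in c.
count = 2^6 = 64

Answer: 64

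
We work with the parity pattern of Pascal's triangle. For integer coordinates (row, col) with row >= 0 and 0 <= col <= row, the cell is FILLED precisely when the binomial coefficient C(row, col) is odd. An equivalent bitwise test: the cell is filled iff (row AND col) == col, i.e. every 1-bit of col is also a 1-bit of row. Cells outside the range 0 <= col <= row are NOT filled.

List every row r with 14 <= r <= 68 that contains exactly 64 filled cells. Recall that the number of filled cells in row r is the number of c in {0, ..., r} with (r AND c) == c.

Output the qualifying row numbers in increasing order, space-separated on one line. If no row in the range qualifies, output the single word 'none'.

Answer: 63

Derivation:
Row r has 2^popcount(r) filled cells, so we need popcount(r) = log2(64) = 6.
Scan r = 14..68 and keep those with exactly 6 one-bits:
r=14=1110 popcount=3 -> skip
r=15=1111 popcount=4 -> skip
r=16=10000 popcount=1 -> skip
r=17=10001 popcount=2 -> skip
r=18=10010 popcount=2 -> skip
r=19=10011 popcount=3 -> skip
r=20=10100 popcount=2 -> skip
r=21=10101 popcount=3 -> skip
r=22=10110 popcount=3 -> skip
r=23=10111 popcount=4 -> skip
r=24=11000 popcount=2 -> skip
r=25=11001 popcount=3 -> skip
r=26=11010 popcount=3 -> skip
r=27=11011 popcount=4 -> skip
r=28=11100 popcount=3 -> skip
r=29=11101 popcount=4 -> skip
r=30=11110 popcount=4 -> skip
r=31=11111 popcount=5 -> skip
r=32=100000 popcount=1 -> skip
r=33=100001 popcount=2 -> skip
r=34=100010 popcount=2 -> skip
r=35=100011 popcount=3 -> skip
r=36=100100 popcount=2 -> skip
r=37=100101 popcount=3 -> skip
r=38=100110 popcount=3 -> skip
r=39=100111 popcount=4 -> skip
r=40=101000 popcount=2 -> skip
r=41=101001 popcount=3 -> skip
r=42=101010 popcount=3 -> skip
r=43=101011 popcount=4 -> skip
r=44=101100 popcount=3 -> skip
r=45=101101 popcount=4 -> skip
r=46=101110 popcount=4 -> skip
r=47=101111 popcount=5 -> skip
r=48=110000 popcount=2 -> skip
r=49=110001 popcount=3 -> skip
r=50=110010 popcount=3 -> skip
r=51=110011 popcount=4 -> skip
r=52=110100 popcount=3 -> skip
r=53=110101 popcount=4 -> skip
r=54=110110 popcount=4 -> skip
r=55=110111 popcount=5 -> skip
r=56=111000 popcount=3 -> skip
r=57=111001 popcount=4 -> skip
r=58=111010 popcount=4 -> skip
r=59=111011 popcount=5 -> skip
r=60=111100 popcount=4 -> skip
r=61=111101 popcount=5 -> skip
r=62=111110 popcount=5 -> skip
r=63=111111 popcount=6 -> KEEP
r=64=1000000 popcount=1 -> skip
r=65=1000001 popcount=2 -> skip
r=66=1000010 popcount=2 -> skip
r=67=1000011 popcount=3 -> skip
r=68=1000100 popcount=2 -> skip
Kept rows: 63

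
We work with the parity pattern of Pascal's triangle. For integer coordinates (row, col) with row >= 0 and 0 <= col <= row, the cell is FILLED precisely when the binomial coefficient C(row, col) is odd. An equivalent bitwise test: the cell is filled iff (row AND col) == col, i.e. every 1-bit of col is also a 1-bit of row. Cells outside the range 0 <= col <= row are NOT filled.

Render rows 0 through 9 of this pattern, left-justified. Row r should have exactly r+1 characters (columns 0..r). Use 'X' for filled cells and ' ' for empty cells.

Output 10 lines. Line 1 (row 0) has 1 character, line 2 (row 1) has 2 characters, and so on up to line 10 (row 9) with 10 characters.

r0=0: X
r1=1: XX
r2=10: X X
r3=11: XXXX
r4=100: X   X
r5=101: XX  XX
r6=110: X X X X
r7=111: XXXXXXXX
r8=1000: X       X
r9=1001: XX      XX

Answer: X
XX
X X
XXXX
X   X
XX  XX
X X X X
XXXXXXXX
X       X
XX      XX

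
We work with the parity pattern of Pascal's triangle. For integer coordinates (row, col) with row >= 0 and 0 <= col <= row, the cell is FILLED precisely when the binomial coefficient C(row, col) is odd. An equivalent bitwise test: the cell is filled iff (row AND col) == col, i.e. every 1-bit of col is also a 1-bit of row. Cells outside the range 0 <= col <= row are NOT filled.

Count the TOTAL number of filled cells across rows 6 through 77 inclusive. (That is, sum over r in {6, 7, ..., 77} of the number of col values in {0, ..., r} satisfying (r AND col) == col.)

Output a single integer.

r6=110 pc2: +4 =4
r7=111 pc3: +8 =12
r8=1000 pc1: +2 =14
r9=1001 pc2: +4 =18
r10=1010 pc2: +4 =22
r11=1011 pc3: +8 =30
r12=1100 pc2: +4 =34
r13=1101 pc3: +8 =42
r14=1110 pc3: +8 =50
r15=1111 pc4: +16 =66
r16=10000 pc1: +2 =68
r17=10001 pc2: +4 =72
r18=10010 pc2: +4 =76
r19=10011 pc3: +8 =84
r20=10100 pc2: +4 =88
r21=10101 pc3: +8 =96
r22=10110 pc3: +8 =104
r23=10111 pc4: +16 =120
r24=11000 pc2: +4 =124
r25=11001 pc3: +8 =132
r26=11010 pc3: +8 =140
r27=11011 pc4: +16 =156
r28=11100 pc3: +8 =164
r29=11101 pc4: +16 =180
r30=11110 pc4: +16 =196
r31=11111 pc5: +32 =228
r32=100000 pc1: +2 =230
r33=100001 pc2: +4 =234
r34=100010 pc2: +4 =238
r35=100011 pc3: +8 =246
r36=100100 pc2: +4 =250
r37=100101 pc3: +8 =258
r38=100110 pc3: +8 =266
r39=100111 pc4: +16 =282
r40=101000 pc2: +4 =286
r41=101001 pc3: +8 =294
r42=101010 pc3: +8 =302
r43=101011 pc4: +16 =318
r44=101100 pc3: +8 =326
r45=101101 pc4: +16 =342
r46=101110 pc4: +16 =358
r47=101111 pc5: +32 =390
r48=110000 pc2: +4 =394
r49=110001 pc3: +8 =402
r50=110010 pc3: +8 =410
r51=110011 pc4: +16 =426
r52=110100 pc3: +8 =434
r53=110101 pc4: +16 =450
r54=110110 pc4: +16 =466
r55=110111 pc5: +32 =498
r56=111000 pc3: +8 =506
r57=111001 pc4: +16 =522
r58=111010 pc4: +16 =538
r59=111011 pc5: +32 =570
r60=111100 pc4: +16 =586
r61=111101 pc5: +32 =618
r62=111110 pc5: +32 =650
r63=111111 pc6: +64 =714
r64=1000000 pc1: +2 =716
r65=1000001 pc2: +4 =720
r66=1000010 pc2: +4 =724
r67=1000011 pc3: +8 =732
r68=1000100 pc2: +4 =736
r69=1000101 pc3: +8 =744
r70=1000110 pc3: +8 =752
r71=1000111 pc4: +16 =768
r72=1001000 pc2: +4 =772
r73=1001001 pc3: +8 =780
r74=1001010 pc3: +8 =788
r75=1001011 pc4: +16 =804
r76=1001100 pc3: +8 =812
r77=1001101 pc4: +16 =828

Answer: 828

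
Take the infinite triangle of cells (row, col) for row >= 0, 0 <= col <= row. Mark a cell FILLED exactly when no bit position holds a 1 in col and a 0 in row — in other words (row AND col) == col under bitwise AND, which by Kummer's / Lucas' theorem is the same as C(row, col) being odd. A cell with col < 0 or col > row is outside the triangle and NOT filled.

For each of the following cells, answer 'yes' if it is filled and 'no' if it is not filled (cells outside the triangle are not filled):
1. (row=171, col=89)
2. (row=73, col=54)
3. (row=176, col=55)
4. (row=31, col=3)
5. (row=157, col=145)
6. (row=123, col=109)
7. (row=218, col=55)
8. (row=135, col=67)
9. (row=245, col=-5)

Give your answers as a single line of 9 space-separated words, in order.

(171,89): row=0b10101011, col=0b1011001, row AND col = 0b1001 = 9; 9 != 89 -> empty
(73,54): row=0b1001001, col=0b110110, row AND col = 0b0 = 0; 0 != 54 -> empty
(176,55): row=0b10110000, col=0b110111, row AND col = 0b110000 = 48; 48 != 55 -> empty
(31,3): row=0b11111, col=0b11, row AND col = 0b11 = 3; 3 == 3 -> filled
(157,145): row=0b10011101, col=0b10010001, row AND col = 0b10010001 = 145; 145 == 145 -> filled
(123,109): row=0b1111011, col=0b1101101, row AND col = 0b1101001 = 105; 105 != 109 -> empty
(218,55): row=0b11011010, col=0b110111, row AND col = 0b10010 = 18; 18 != 55 -> empty
(135,67): row=0b10000111, col=0b1000011, row AND col = 0b11 = 3; 3 != 67 -> empty
(245,-5): col outside [0, 245] -> not filled

Answer: no no no yes yes no no no no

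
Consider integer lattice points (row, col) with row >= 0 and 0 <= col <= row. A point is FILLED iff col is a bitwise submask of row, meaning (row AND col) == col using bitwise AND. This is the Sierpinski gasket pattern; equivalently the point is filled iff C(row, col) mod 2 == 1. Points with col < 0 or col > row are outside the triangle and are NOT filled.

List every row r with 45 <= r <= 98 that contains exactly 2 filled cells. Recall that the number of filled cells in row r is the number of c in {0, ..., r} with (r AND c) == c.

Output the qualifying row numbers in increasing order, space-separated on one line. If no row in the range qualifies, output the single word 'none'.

Answer: 64

Derivation:
Row r has 2^popcount(r) filled cells, so we need popcount(r) = log2(2) = 1.
Scan r = 45..98 and keep those with exactly 1 one-bits:
r=45=101101 popcount=4 -> skip
r=46=101110 popcount=4 -> skip
r=47=101111 popcount=5 -> skip
r=48=110000 popcount=2 -> skip
r=49=110001 popcount=3 -> skip
r=50=110010 popcount=3 -> skip
r=51=110011 popcount=4 -> skip
r=52=110100 popcount=3 -> skip
r=53=110101 popcount=4 -> skip
r=54=110110 popcount=4 -> skip
r=55=110111 popcount=5 -> skip
r=56=111000 popcount=3 -> skip
r=57=111001 popcount=4 -> skip
r=58=111010 popcount=4 -> skip
r=59=111011 popcount=5 -> skip
r=60=111100 popcount=4 -> skip
r=61=111101 popcount=5 -> skip
r=62=111110 popcount=5 -> skip
r=63=111111 popcount=6 -> skip
r=64=1000000 popcount=1 -> KEEP
r=65=1000001 popcount=2 -> skip
r=66=1000010 popcount=2 -> skip
r=67=1000011 popcount=3 -> skip
r=68=1000100 popcount=2 -> skip
r=69=1000101 popcount=3 -> skip
r=70=1000110 popcount=3 -> skip
r=71=1000111 popcount=4 -> skip
r=72=1001000 popcount=2 -> skip
r=73=1001001 popcount=3 -> skip
r=74=1001010 popcount=3 -> skip
r=75=1001011 popcount=4 -> skip
r=76=1001100 popcount=3 -> skip
r=77=1001101 popcount=4 -> skip
r=78=1001110 popcount=4 -> skip
r=79=1001111 popcount=5 -> skip
r=80=1010000 popcount=2 -> skip
r=81=1010001 popcount=3 -> skip
r=82=1010010 popcount=3 -> skip
r=83=1010011 popcount=4 -> skip
r=84=1010100 popcount=3 -> skip
r=85=1010101 popcount=4 -> skip
r=86=1010110 popcount=4 -> skip
r=87=1010111 popcount=5 -> skip
r=88=1011000 popcount=3 -> skip
r=89=1011001 popcount=4 -> skip
r=90=1011010 popcount=4 -> skip
r=91=1011011 popcount=5 -> skip
r=92=1011100 popcount=4 -> skip
r=93=1011101 popcount=5 -> skip
r=94=1011110 popcount=5 -> skip
r=95=1011111 popcount=6 -> skip
r=96=1100000 popcount=2 -> skip
r=97=1100001 popcount=3 -> skip
r=98=1100010 popcount=3 -> skip
Kept rows: 64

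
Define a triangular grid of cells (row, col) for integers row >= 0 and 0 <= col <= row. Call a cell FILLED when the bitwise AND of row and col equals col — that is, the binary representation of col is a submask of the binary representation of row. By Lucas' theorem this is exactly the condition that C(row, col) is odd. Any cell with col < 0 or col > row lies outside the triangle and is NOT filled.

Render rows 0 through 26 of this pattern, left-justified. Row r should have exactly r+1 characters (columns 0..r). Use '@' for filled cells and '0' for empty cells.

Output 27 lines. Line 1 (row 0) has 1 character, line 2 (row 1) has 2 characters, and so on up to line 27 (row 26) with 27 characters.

r0=0: @
r1=1: @@
r2=10: @0@
r3=11: @@@@
r4=100: @000@
r5=101: @@00@@
r6=110: @0@0@0@
r7=111: @@@@@@@@
r8=1000: @0000000@
r9=1001: @@000000@@
r10=1010: @0@00000@0@
r11=1011: @@@@0000@@@@
r12=1100: @000@000@000@
r13=1101: @@00@@00@@00@@
r14=1110: @0@0@0@0@0@0@0@
r15=1111: @@@@@@@@@@@@@@@@
r16=10000: @000000000000000@
r17=10001: @@00000000000000@@
r18=10010: @0@0000000000000@0@
r19=10011: @@@@000000000000@@@@
r20=10100: @000@00000000000@000@
r21=10101: @@00@@0000000000@@00@@
r22=10110: @0@0@0@000000000@0@0@0@
r23=10111: @@@@@@@@00000000@@@@@@@@
r24=11000: @0000000@0000000@0000000@
r25=11001: @@000000@@000000@@000000@@
r26=11010: @0@00000@0@00000@0@00000@0@

Answer: @
@@
@0@
@@@@
@000@
@@00@@
@0@0@0@
@@@@@@@@
@0000000@
@@000000@@
@0@00000@0@
@@@@0000@@@@
@000@000@000@
@@00@@00@@00@@
@0@0@0@0@0@0@0@
@@@@@@@@@@@@@@@@
@000000000000000@
@@00000000000000@@
@0@0000000000000@0@
@@@@000000000000@@@@
@000@00000000000@000@
@@00@@0000000000@@00@@
@0@0@0@000000000@0@0@0@
@@@@@@@@00000000@@@@@@@@
@0000000@0000000@0000000@
@@000000@@000000@@000000@@
@0@00000@0@00000@0@00000@0@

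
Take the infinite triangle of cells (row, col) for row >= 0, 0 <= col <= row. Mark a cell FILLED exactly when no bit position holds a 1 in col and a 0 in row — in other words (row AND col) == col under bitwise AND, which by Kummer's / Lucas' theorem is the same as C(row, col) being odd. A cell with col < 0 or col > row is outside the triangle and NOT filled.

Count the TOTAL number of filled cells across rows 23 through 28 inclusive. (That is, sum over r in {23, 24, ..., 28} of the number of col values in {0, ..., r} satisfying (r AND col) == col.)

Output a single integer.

Answer: 60

Derivation:
r23=10111 pc4: +16 =16
r24=11000 pc2: +4 =20
r25=11001 pc3: +8 =28
r26=11010 pc3: +8 =36
r27=11011 pc4: +16 =52
r28=11100 pc3: +8 =60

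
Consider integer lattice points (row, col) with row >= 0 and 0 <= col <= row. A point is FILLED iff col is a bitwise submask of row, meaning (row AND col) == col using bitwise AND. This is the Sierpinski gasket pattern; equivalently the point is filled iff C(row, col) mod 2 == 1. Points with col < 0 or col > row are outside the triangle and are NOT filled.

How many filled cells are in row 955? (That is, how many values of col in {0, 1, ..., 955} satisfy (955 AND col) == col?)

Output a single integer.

Answer: 256

Derivation:
955 in binary = 1110111011
popcount(955) = number of 1-bits in 1110111011 = 8
A col c satisfies (955 AND c) == c iff every set bit of c is also set in 955; each of the 8 set bits of 955 can independently be on or off in c.
count = 2^8 = 256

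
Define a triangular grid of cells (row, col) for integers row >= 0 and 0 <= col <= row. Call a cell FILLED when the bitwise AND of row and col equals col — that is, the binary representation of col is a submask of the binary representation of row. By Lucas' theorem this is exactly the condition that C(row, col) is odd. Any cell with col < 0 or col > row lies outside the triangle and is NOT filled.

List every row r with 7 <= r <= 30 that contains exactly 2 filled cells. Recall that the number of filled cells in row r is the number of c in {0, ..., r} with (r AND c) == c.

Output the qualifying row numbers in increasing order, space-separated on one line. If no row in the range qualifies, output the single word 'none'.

Answer: 8 16

Derivation:
Row r has 2^popcount(r) filled cells, so we need popcount(r) = log2(2) = 1.
Scan r = 7..30 and keep those with exactly 1 one-bits:
r=7=111 popcount=3 -> skip
r=8=1000 popcount=1 -> KEEP
r=9=1001 popcount=2 -> skip
r=10=1010 popcount=2 -> skip
r=11=1011 popcount=3 -> skip
r=12=1100 popcount=2 -> skip
r=13=1101 popcount=3 -> skip
r=14=1110 popcount=3 -> skip
r=15=1111 popcount=4 -> skip
r=16=10000 popcount=1 -> KEEP
r=17=10001 popcount=2 -> skip
r=18=10010 popcount=2 -> skip
r=19=10011 popcount=3 -> skip
r=20=10100 popcount=2 -> skip
r=21=10101 popcount=3 -> skip
r=22=10110 popcount=3 -> skip
r=23=10111 popcount=4 -> skip
r=24=11000 popcount=2 -> skip
r=25=11001 popcount=3 -> skip
r=26=11010 popcount=3 -> skip
r=27=11011 popcount=4 -> skip
r=28=11100 popcount=3 -> skip
r=29=11101 popcount=4 -> skip
r=30=11110 popcount=4 -> skip
Kept rows: 8 16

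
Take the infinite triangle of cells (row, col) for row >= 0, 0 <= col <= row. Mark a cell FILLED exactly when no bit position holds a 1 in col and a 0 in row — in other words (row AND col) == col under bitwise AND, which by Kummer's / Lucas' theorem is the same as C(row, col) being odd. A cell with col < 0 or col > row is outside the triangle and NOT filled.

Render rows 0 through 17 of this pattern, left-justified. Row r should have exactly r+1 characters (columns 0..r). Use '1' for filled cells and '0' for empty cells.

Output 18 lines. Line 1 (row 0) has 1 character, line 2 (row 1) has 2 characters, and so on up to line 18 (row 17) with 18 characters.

Answer: 1
11
101
1111
10001
110011
1010101
11111111
100000001
1100000011
10100000101
111100001111
1000100010001
11001100110011
101010101010101
1111111111111111
10000000000000001
110000000000000011

Derivation:
r0=0: 1
r1=1: 11
r2=10: 101
r3=11: 1111
r4=100: 10001
r5=101: 110011
r6=110: 1010101
r7=111: 11111111
r8=1000: 100000001
r9=1001: 1100000011
r10=1010: 10100000101
r11=1011: 111100001111
r12=1100: 1000100010001
r13=1101: 11001100110011
r14=1110: 101010101010101
r15=1111: 1111111111111111
r16=10000: 10000000000000001
r17=10001: 110000000000000011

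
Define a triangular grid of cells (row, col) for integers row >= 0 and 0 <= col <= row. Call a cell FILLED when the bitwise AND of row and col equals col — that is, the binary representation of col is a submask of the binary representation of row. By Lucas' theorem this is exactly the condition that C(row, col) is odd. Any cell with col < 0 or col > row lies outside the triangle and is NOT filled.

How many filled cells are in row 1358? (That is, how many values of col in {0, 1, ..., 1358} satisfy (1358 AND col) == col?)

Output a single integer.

Answer: 64

Derivation:
1358 in binary = 10101001110
popcount(1358) = number of 1-bits in 10101001110 = 6
A col c satisfies (1358 AND c) == c iff every set bit of c is also set in 1358; each of the 6 set bits of 1358 can independently be on or off in c.
count = 2^6 = 64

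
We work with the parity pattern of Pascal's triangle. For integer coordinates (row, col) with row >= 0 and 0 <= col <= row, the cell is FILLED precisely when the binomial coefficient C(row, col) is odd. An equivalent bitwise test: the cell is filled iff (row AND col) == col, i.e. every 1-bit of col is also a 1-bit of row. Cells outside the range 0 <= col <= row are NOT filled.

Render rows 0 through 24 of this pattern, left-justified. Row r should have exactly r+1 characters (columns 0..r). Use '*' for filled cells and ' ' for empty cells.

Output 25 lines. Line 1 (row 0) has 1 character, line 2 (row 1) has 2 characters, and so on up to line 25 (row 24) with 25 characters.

Answer: *
**
* *
****
*   *
**  **
* * * *
********
*       *
**      **
* *     * *
****    ****
*   *   *   *
**  **  **  **
* * * * * * * *
****************
*               *
**              **
* *             * *
****            ****
*   *           *   *
**  **          **  **
* * * *         * * * *
********        ********
*       *       *       *

Derivation:
r0=0: *
r1=1: **
r2=10: * *
r3=11: ****
r4=100: *   *
r5=101: **  **
r6=110: * * * *
r7=111: ********
r8=1000: *       *
r9=1001: **      **
r10=1010: * *     * *
r11=1011: ****    ****
r12=1100: *   *   *   *
r13=1101: **  **  **  **
r14=1110: * * * * * * * *
r15=1111: ****************
r16=10000: *               *
r17=10001: **              **
r18=10010: * *             * *
r19=10011: ****            ****
r20=10100: *   *           *   *
r21=10101: **  **          **  **
r22=10110: * * * *         * * * *
r23=10111: ********        ********
r24=11000: *       *       *       *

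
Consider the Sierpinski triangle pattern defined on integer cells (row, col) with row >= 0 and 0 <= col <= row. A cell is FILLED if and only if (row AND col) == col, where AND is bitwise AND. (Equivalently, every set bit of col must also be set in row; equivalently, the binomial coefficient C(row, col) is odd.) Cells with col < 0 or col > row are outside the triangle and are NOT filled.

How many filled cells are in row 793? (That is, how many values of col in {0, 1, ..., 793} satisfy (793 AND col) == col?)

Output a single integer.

Answer: 32

Derivation:
793 in binary = 1100011001
popcount(793) = number of 1-bits in 1100011001 = 5
A col c satisfies (793 AND c) == c iff every set bit of c is also set in 793; each of the 5 set bits of 793 can independently be on or off in c.
count = 2^5 = 32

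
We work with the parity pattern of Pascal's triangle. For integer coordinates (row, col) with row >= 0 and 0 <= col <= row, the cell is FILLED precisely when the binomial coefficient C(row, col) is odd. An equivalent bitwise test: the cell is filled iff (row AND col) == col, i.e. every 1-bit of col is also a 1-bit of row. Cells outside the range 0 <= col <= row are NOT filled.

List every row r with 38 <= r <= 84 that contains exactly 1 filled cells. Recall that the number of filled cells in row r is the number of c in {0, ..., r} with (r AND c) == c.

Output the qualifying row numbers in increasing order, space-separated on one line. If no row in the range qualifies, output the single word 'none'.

Row r has 2^popcount(r) filled cells, so we need popcount(r) = log2(1) = 0.
Scan r = 38..84 and keep those with exactly 0 one-bits:
r=38=100110 popcount=3 -> skip
r=39=100111 popcount=4 -> skip
r=40=101000 popcount=2 -> skip
r=41=101001 popcount=3 -> skip
r=42=101010 popcount=3 -> skip
r=43=101011 popcount=4 -> skip
r=44=101100 popcount=3 -> skip
r=45=101101 popcount=4 -> skip
r=46=101110 popcount=4 -> skip
r=47=101111 popcount=5 -> skip
r=48=110000 popcount=2 -> skip
r=49=110001 popcount=3 -> skip
r=50=110010 popcount=3 -> skip
r=51=110011 popcount=4 -> skip
r=52=110100 popcount=3 -> skip
r=53=110101 popcount=4 -> skip
r=54=110110 popcount=4 -> skip
r=55=110111 popcount=5 -> skip
r=56=111000 popcount=3 -> skip
r=57=111001 popcount=4 -> skip
r=58=111010 popcount=4 -> skip
r=59=111011 popcount=5 -> skip
r=60=111100 popcount=4 -> skip
r=61=111101 popcount=5 -> skip
r=62=111110 popcount=5 -> skip
r=63=111111 popcount=6 -> skip
r=64=1000000 popcount=1 -> skip
r=65=1000001 popcount=2 -> skip
r=66=1000010 popcount=2 -> skip
r=67=1000011 popcount=3 -> skip
r=68=1000100 popcount=2 -> skip
r=69=1000101 popcount=3 -> skip
r=70=1000110 popcount=3 -> skip
r=71=1000111 popcount=4 -> skip
r=72=1001000 popcount=2 -> skip
r=73=1001001 popcount=3 -> skip
r=74=1001010 popcount=3 -> skip
r=75=1001011 popcount=4 -> skip
r=76=1001100 popcount=3 -> skip
r=77=1001101 popcount=4 -> skip
r=78=1001110 popcount=4 -> skip
r=79=1001111 popcount=5 -> skip
r=80=1010000 popcount=2 -> skip
r=81=1010001 popcount=3 -> skip
r=82=1010010 popcount=3 -> skip
r=83=1010011 popcount=4 -> skip
r=84=1010100 popcount=3 -> skip
Kept rows: none

Answer: none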